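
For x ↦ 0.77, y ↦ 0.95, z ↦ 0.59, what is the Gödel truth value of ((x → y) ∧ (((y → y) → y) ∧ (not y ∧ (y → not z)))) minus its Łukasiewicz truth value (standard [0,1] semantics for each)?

Gödel evaluation:
  (x → y): 0.77 ≤ 0.95, so result = 1
  (y → y): 0.95 ≤ 0.95, so result = 1
  ((y → y) → y): 1 > 0.95, so result = 0.95
  not y: Gödel ¬ of 0.95 = 0 (operand ≠ 0)
  not z: Gödel ¬ of 0.59 = 0 (operand ≠ 0)
  (y → not z): 0.95 > 0, so result = 0
  (not y ∧ (y → not z)) = min(0, 0) = 0
  (((y → y) → y) ∧ (not y ∧ (y → not z))) = min(0.95, 0) = 0
  ((x → y) ∧ (((y → y) → y) ∧ (not y ∧ (y → not z)))) = min(1, 0) = 0
  Gödel value = 0
Łukasiewicz evaluation:
  (x → y): min(1, 1 − 0.77 + 0.95) = 1
  (y → y): min(1, 1 − 0.95 + 0.95) = 1
  ((y → y) → y): min(1, 1 − 1 + 0.95) = 0.95
  not y: Łukasiewicz ¬ gives 1 − 0.95 = 0.05
  not z: Łukasiewicz ¬ gives 1 − 0.59 = 0.41
  (y → not z): min(1, 1 − 0.95 + 0.41) = 0.46
  (not y ∧ (y → not z)) = min(0.05, 0.46) = 0.05
  (((y → y) → y) ∧ (not y ∧ (y → not z))) = min(0.95, 0.05) = 0.05
  ((x → y) ∧ (((y → y) → y) ∧ (not y ∧ (y → not z)))) = min(1, 0.05) = 0.05
  Łukasiewicz value = 0.05
Difference: 0 − 0.05 = -0.05

-0.05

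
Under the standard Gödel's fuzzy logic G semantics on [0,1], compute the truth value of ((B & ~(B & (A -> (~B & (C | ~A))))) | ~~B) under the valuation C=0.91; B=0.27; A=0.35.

~B: Gödel ¬ of 0.27 = 0 (operand ≠ 0)
~A: Gödel ¬ of 0.35 = 0 (operand ≠ 0)
(C | ~A) = max(0.91, 0) = 0.91
(~B & (C | ~A)) = min(0, 0.91) = 0
(A -> (~B & (C | ~A))): 0.35 > 0, so result = 0
(B & (A -> (~B & (C | ~A)))) = min(0.27, 0) = 0
~(B & (A -> (~B & (C | ~A)))): Gödel ¬ of 0 = 1 (operand is 0)
(B & ~(B & (A -> (~B & (C | ~A))))) = min(0.27, 1) = 0.27
~B: Gödel ¬ of 0.27 = 0 (operand ≠ 0)
~~B: Gödel ¬ of 0 = 1 (operand is 0)
((B & ~(B & (A -> (~B & (C | ~A))))) | ~~B) = max(0.27, 1) = 1

1.00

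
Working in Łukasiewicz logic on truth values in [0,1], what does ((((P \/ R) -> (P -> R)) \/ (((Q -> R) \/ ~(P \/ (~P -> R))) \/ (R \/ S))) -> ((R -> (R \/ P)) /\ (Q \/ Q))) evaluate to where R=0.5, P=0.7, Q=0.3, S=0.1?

0.30

(P \/ R) = max(0.7, 0.5) = 0.7
(P -> R): min(1, 1 − 0.7 + 0.5) = 0.8
((P \/ R) -> (P -> R)): min(1, 1 − 0.7 + 0.8) = 1
(Q -> R): min(1, 1 − 0.3 + 0.5) = 1
~P: Łukasiewicz ¬ gives 1 − 0.7 = 0.3
(~P -> R): min(1, 1 − 0.3 + 0.5) = 1
(P \/ (~P -> R)) = max(0.7, 1) = 1
~(P \/ (~P -> R)): Łukasiewicz ¬ gives 1 − 1 = 0
((Q -> R) \/ ~(P \/ (~P -> R))) = max(1, 0) = 1
(R \/ S) = max(0.5, 0.1) = 0.5
(((Q -> R) \/ ~(P \/ (~P -> R))) \/ (R \/ S)) = max(1, 0.5) = 1
(((P \/ R) -> (P -> R)) \/ (((Q -> R) \/ ~(P \/ (~P -> R))) \/ (R \/ S))) = max(1, 1) = 1
(R \/ P) = max(0.5, 0.7) = 0.7
(R -> (R \/ P)): min(1, 1 − 0.5 + 0.7) = 1
(Q \/ Q) = max(0.3, 0.3) = 0.3
((R -> (R \/ P)) /\ (Q \/ Q)) = min(1, 0.3) = 0.3
((((P \/ R) -> (P -> R)) \/ (((Q -> R) \/ ~(P \/ (~P -> R))) \/ (R \/ S))) -> ((R -> (R \/ P)) /\ (Q \/ Q))): min(1, 1 − 1 + 0.3) = 0.3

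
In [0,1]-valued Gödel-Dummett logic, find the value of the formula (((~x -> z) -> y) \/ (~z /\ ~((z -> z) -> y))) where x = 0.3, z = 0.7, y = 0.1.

0.10

~x: Gödel ¬ of 0.3 = 0 (operand ≠ 0)
(~x -> z): 0 ≤ 0.7, so result = 1
((~x -> z) -> y): 1 > 0.1, so result = 0.1
~z: Gödel ¬ of 0.7 = 0 (operand ≠ 0)
(z -> z): 0.7 ≤ 0.7, so result = 1
((z -> z) -> y): 1 > 0.1, so result = 0.1
~((z -> z) -> y): Gödel ¬ of 0.1 = 0 (operand ≠ 0)
(~z /\ ~((z -> z) -> y)) = min(0, 0) = 0
(((~x -> z) -> y) \/ (~z /\ ~((z -> z) -> y))) = max(0.1, 0) = 0.1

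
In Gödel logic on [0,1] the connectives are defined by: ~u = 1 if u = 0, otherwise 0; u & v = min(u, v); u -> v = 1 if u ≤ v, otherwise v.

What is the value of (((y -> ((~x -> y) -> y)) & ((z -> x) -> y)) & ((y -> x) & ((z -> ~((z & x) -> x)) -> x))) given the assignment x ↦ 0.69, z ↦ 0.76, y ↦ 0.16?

~x: Gödel ¬ of 0.69 = 0 (operand ≠ 0)
(~x -> y): 0 ≤ 0.16, so result = 1
((~x -> y) -> y): 1 > 0.16, so result = 0.16
(y -> ((~x -> y) -> y)): 0.16 ≤ 0.16, so result = 1
(z -> x): 0.76 > 0.69, so result = 0.69
((z -> x) -> y): 0.69 > 0.16, so result = 0.16
((y -> ((~x -> y) -> y)) & ((z -> x) -> y)) = min(1, 0.16) = 0.16
(y -> x): 0.16 ≤ 0.69, so result = 1
(z & x) = min(0.76, 0.69) = 0.69
((z & x) -> x): 0.69 ≤ 0.69, so result = 1
~((z & x) -> x): Gödel ¬ of 1 = 0 (operand ≠ 0)
(z -> ~((z & x) -> x)): 0.76 > 0, so result = 0
((z -> ~((z & x) -> x)) -> x): 0 ≤ 0.69, so result = 1
((y -> x) & ((z -> ~((z & x) -> x)) -> x)) = min(1, 1) = 1
(((y -> ((~x -> y) -> y)) & ((z -> x) -> y)) & ((y -> x) & ((z -> ~((z & x) -> x)) -> x))) = min(0.16, 1) = 0.16

0.16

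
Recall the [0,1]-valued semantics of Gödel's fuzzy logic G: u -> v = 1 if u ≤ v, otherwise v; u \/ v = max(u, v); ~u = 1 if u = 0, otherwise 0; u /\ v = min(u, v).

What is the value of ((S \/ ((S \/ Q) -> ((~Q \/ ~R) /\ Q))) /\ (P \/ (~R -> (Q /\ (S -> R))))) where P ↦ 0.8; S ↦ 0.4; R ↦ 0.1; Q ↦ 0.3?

(S \/ Q) = max(0.4, 0.3) = 0.4
~Q: Gödel ¬ of 0.3 = 0 (operand ≠ 0)
~R: Gödel ¬ of 0.1 = 0 (operand ≠ 0)
(~Q \/ ~R) = max(0, 0) = 0
((~Q \/ ~R) /\ Q) = min(0, 0.3) = 0
((S \/ Q) -> ((~Q \/ ~R) /\ Q)): 0.4 > 0, so result = 0
(S \/ ((S \/ Q) -> ((~Q \/ ~R) /\ Q))) = max(0.4, 0) = 0.4
~R: Gödel ¬ of 0.1 = 0 (operand ≠ 0)
(S -> R): 0.4 > 0.1, so result = 0.1
(Q /\ (S -> R)) = min(0.3, 0.1) = 0.1
(~R -> (Q /\ (S -> R))): 0 ≤ 0.1, so result = 1
(P \/ (~R -> (Q /\ (S -> R)))) = max(0.8, 1) = 1
((S \/ ((S \/ Q) -> ((~Q \/ ~R) /\ Q))) /\ (P \/ (~R -> (Q /\ (S -> R))))) = min(0.4, 1) = 0.4

0.40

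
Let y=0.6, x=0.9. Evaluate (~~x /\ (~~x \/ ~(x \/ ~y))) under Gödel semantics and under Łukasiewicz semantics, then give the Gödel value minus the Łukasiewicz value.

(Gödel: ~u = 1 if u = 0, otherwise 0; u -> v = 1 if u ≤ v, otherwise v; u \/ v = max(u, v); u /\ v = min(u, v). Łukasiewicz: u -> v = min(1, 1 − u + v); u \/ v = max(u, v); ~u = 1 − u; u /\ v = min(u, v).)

0.10

Gödel evaluation:
  ~x: Gödel ¬ of 0.9 = 0 (operand ≠ 0)
  ~~x: Gödel ¬ of 0 = 1 (operand is 0)
  ~x: Gödel ¬ of 0.9 = 0 (operand ≠ 0)
  ~~x: Gödel ¬ of 0 = 1 (operand is 0)
  ~y: Gödel ¬ of 0.6 = 0 (operand ≠ 0)
  (x \/ ~y) = max(0.9, 0) = 0.9
  ~(x \/ ~y): Gödel ¬ of 0.9 = 0 (operand ≠ 0)
  (~~x \/ ~(x \/ ~y)) = max(1, 0) = 1
  (~~x /\ (~~x \/ ~(x \/ ~y))) = min(1, 1) = 1
  Gödel value = 1
Łukasiewicz evaluation:
  ~x: Łukasiewicz ¬ gives 1 − 0.9 = 0.1
  ~~x: Łukasiewicz ¬ gives 1 − 0.1 = 0.9
  ~x: Łukasiewicz ¬ gives 1 − 0.9 = 0.1
  ~~x: Łukasiewicz ¬ gives 1 − 0.1 = 0.9
  ~y: Łukasiewicz ¬ gives 1 − 0.6 = 0.4
  (x \/ ~y) = max(0.9, 0.4) = 0.9
  ~(x \/ ~y): Łukasiewicz ¬ gives 1 − 0.9 = 0.1
  (~~x \/ ~(x \/ ~y)) = max(0.9, 0.1) = 0.9
  (~~x /\ (~~x \/ ~(x \/ ~y))) = min(0.9, 0.9) = 0.9
  Łukasiewicz value = 0.9
Difference: 1 − 0.9 = 0.10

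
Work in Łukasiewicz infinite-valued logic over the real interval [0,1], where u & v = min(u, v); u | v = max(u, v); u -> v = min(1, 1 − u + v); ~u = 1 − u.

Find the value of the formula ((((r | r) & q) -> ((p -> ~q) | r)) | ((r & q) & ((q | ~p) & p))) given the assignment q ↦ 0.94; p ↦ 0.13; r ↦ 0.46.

(r | r) = max(0.46, 0.46) = 0.46
((r | r) & q) = min(0.46, 0.94) = 0.46
~q: Łukasiewicz ¬ gives 1 − 0.94 = 0.06
(p -> ~q): min(1, 1 − 0.13 + 0.06) = 0.93
((p -> ~q) | r) = max(0.93, 0.46) = 0.93
(((r | r) & q) -> ((p -> ~q) | r)): min(1, 1 − 0.46 + 0.93) = 1
(r & q) = min(0.46, 0.94) = 0.46
~p: Łukasiewicz ¬ gives 1 − 0.13 = 0.87
(q | ~p) = max(0.94, 0.87) = 0.94
((q | ~p) & p) = min(0.94, 0.13) = 0.13
((r & q) & ((q | ~p) & p)) = min(0.46, 0.13) = 0.13
((((r | r) & q) -> ((p -> ~q) | r)) | ((r & q) & ((q | ~p) & p))) = max(1, 0.13) = 1

1.00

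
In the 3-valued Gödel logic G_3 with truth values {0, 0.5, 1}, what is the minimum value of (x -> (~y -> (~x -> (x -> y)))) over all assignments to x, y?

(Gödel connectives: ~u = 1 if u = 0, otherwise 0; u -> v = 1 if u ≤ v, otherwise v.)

Every assignment gives 1. For instance at x = 0, y = 0:
  ~y: Gödel ¬ of 0 = 1 (operand is 0)
  ~x: Gödel ¬ of 0 = 1 (operand is 0)
  (x -> y): 0 ≤ 0, so result = 1
  (~x -> (x -> y)): 1 ≤ 1, so result = 1
  (~y -> (~x -> (x -> y))): 1 ≤ 1, so result = 1
  (x -> (~y -> (~x -> (x -> y)))): 0 ≤ 1, so result = 1
All 9 assignments give value 1 — the formula is a G_3-tautology.

1.00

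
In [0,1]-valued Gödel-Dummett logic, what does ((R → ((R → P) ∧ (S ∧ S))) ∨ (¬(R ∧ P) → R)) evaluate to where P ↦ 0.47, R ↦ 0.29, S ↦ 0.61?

1.00

(R → P): 0.29 ≤ 0.47, so result = 1
(S ∧ S) = min(0.61, 0.61) = 0.61
((R → P) ∧ (S ∧ S)) = min(1, 0.61) = 0.61
(R → ((R → P) ∧ (S ∧ S))): 0.29 ≤ 0.61, so result = 1
(R ∧ P) = min(0.29, 0.47) = 0.29
¬(R ∧ P): Gödel ¬ of 0.29 = 0 (operand ≠ 0)
(¬(R ∧ P) → R): 0 ≤ 0.29, so result = 1
((R → ((R → P) ∧ (S ∧ S))) ∨ (¬(R ∧ P) → R)) = max(1, 1) = 1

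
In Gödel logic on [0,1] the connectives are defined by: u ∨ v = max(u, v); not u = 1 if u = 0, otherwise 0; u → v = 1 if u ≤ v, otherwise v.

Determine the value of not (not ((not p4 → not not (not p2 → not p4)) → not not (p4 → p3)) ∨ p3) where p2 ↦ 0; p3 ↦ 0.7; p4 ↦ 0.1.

not p4: Gödel ¬ of 0.1 = 0 (operand ≠ 0)
not p2: Gödel ¬ of 0 = 1 (operand is 0)
not p4: Gödel ¬ of 0.1 = 0 (operand ≠ 0)
(not p2 → not p4): 1 > 0, so result = 0
not (not p2 → not p4): Gödel ¬ of 0 = 1 (operand is 0)
not not (not p2 → not p4): Gödel ¬ of 1 = 0 (operand ≠ 0)
(not p4 → not not (not p2 → not p4)): 0 ≤ 0, so result = 1
(p4 → p3): 0.1 ≤ 0.7, so result = 1
not (p4 → p3): Gödel ¬ of 1 = 0 (operand ≠ 0)
not not (p4 → p3): Gödel ¬ of 0 = 1 (operand is 0)
((not p4 → not not (not p2 → not p4)) → not not (p4 → p3)): 1 ≤ 1, so result = 1
not ((not p4 → not not (not p2 → not p4)) → not not (p4 → p3)): Gödel ¬ of 1 = 0 (operand ≠ 0)
(not ((not p4 → not not (not p2 → not p4)) → not not (p4 → p3)) ∨ p3) = max(0, 0.7) = 0.7
not (not ((not p4 → not not (not p2 → not p4)) → not not (p4 → p3)) ∨ p3): Gödel ¬ of 0.7 = 0 (operand ≠ 0)

0.00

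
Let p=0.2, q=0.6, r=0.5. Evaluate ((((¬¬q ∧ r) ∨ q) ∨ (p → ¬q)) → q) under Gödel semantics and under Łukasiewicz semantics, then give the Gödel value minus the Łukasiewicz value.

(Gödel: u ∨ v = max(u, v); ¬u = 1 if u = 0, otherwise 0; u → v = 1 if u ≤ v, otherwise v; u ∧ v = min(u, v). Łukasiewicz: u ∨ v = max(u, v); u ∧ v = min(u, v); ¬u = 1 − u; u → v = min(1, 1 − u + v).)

0.40

Gödel evaluation:
  ¬q: Gödel ¬ of 0.6 = 0 (operand ≠ 0)
  ¬¬q: Gödel ¬ of 0 = 1 (operand is 0)
  (¬¬q ∧ r) = min(1, 0.5) = 0.5
  ((¬¬q ∧ r) ∨ q) = max(0.5, 0.6) = 0.6
  ¬q: Gödel ¬ of 0.6 = 0 (operand ≠ 0)
  (p → ¬q): 0.2 > 0, so result = 0
  (((¬¬q ∧ r) ∨ q) ∨ (p → ¬q)) = max(0.6, 0) = 0.6
  ((((¬¬q ∧ r) ∨ q) ∨ (p → ¬q)) → q): 0.6 ≤ 0.6, so result = 1
  Gödel value = 1
Łukasiewicz evaluation:
  ¬q: Łukasiewicz ¬ gives 1 − 0.6 = 0.4
  ¬¬q: Łukasiewicz ¬ gives 1 − 0.4 = 0.6
  (¬¬q ∧ r) = min(0.6, 0.5) = 0.5
  ((¬¬q ∧ r) ∨ q) = max(0.5, 0.6) = 0.6
  ¬q: Łukasiewicz ¬ gives 1 − 0.6 = 0.4
  (p → ¬q): min(1, 1 − 0.2 + 0.4) = 1
  (((¬¬q ∧ r) ∨ q) ∨ (p → ¬q)) = max(0.6, 1) = 1
  ((((¬¬q ∧ r) ∨ q) ∨ (p → ¬q)) → q): min(1, 1 − 1 + 0.6) = 0.6
  Łukasiewicz value = 0.6
Difference: 1 − 0.6 = 0.40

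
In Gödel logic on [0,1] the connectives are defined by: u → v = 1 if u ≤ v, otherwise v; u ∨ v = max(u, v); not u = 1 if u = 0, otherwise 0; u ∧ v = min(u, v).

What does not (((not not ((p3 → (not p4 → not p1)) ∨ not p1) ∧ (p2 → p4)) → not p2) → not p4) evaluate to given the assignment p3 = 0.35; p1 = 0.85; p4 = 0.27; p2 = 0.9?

0.00

not p4: Gödel ¬ of 0.27 = 0 (operand ≠ 0)
not p1: Gödel ¬ of 0.85 = 0 (operand ≠ 0)
(not p4 → not p1): 0 ≤ 0, so result = 1
(p3 → (not p4 → not p1)): 0.35 ≤ 1, so result = 1
not p1: Gödel ¬ of 0.85 = 0 (operand ≠ 0)
((p3 → (not p4 → not p1)) ∨ not p1) = max(1, 0) = 1
not ((p3 → (not p4 → not p1)) ∨ not p1): Gödel ¬ of 1 = 0 (operand ≠ 0)
not not ((p3 → (not p4 → not p1)) ∨ not p1): Gödel ¬ of 0 = 1 (operand is 0)
(p2 → p4): 0.9 > 0.27, so result = 0.27
(not not ((p3 → (not p4 → not p1)) ∨ not p1) ∧ (p2 → p4)) = min(1, 0.27) = 0.27
not p2: Gödel ¬ of 0.9 = 0 (operand ≠ 0)
((not not ((p3 → (not p4 → not p1)) ∨ not p1) ∧ (p2 → p4)) → not p2): 0.27 > 0, so result = 0
not p4: Gödel ¬ of 0.27 = 0 (operand ≠ 0)
(((not not ((p3 → (not p4 → not p1)) ∨ not p1) ∧ (p2 → p4)) → not p2) → not p4): 0 ≤ 0, so result = 1
not (((not not ((p3 → (not p4 → not p1)) ∨ not p1) ∧ (p2 → p4)) → not p2) → not p4): Gödel ¬ of 1 = 0 (operand ≠ 0)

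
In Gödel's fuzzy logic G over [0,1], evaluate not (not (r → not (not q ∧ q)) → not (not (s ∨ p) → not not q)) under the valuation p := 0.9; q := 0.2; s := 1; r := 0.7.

not q: Gödel ¬ of 0.2 = 0 (operand ≠ 0)
(not q ∧ q) = min(0, 0.2) = 0
not (not q ∧ q): Gödel ¬ of 0 = 1 (operand is 0)
(r → not (not q ∧ q)): 0.7 ≤ 1, so result = 1
not (r → not (not q ∧ q)): Gödel ¬ of 1 = 0 (operand ≠ 0)
(s ∨ p) = max(1, 0.9) = 1
not (s ∨ p): Gödel ¬ of 1 = 0 (operand ≠ 0)
not q: Gödel ¬ of 0.2 = 0 (operand ≠ 0)
not not q: Gödel ¬ of 0 = 1 (operand is 0)
(not (s ∨ p) → not not q): 0 ≤ 1, so result = 1
not (not (s ∨ p) → not not q): Gödel ¬ of 1 = 0 (operand ≠ 0)
(not (r → not (not q ∧ q)) → not (not (s ∨ p) → not not q)): 0 ≤ 0, so result = 1
not (not (r → not (not q ∧ q)) → not (not (s ∨ p) → not not q)): Gödel ¬ of 1 = 0 (operand ≠ 0)

0.00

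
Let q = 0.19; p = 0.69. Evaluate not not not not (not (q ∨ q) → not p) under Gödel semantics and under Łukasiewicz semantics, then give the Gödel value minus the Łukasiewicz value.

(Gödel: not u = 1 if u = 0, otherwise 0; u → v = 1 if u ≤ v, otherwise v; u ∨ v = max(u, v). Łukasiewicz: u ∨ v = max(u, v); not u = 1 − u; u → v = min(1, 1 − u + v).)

0.50

Gödel evaluation:
  (q ∨ q) = max(0.19, 0.19) = 0.19
  not (q ∨ q): Gödel ¬ of 0.19 = 0 (operand ≠ 0)
  not p: Gödel ¬ of 0.69 = 0 (operand ≠ 0)
  (not (q ∨ q) → not p): 0 ≤ 0, so result = 1
  not (not (q ∨ q) → not p): Gödel ¬ of 1 = 0 (operand ≠ 0)
  not not (not (q ∨ q) → not p): Gödel ¬ of 0 = 1 (operand is 0)
  not not not (not (q ∨ q) → not p): Gödel ¬ of 1 = 0 (operand ≠ 0)
  not not not not (not (q ∨ q) → not p): Gödel ¬ of 0 = 1 (operand is 0)
  Gödel value = 1
Łukasiewicz evaluation:
  (q ∨ q) = max(0.19, 0.19) = 0.19
  not (q ∨ q): Łukasiewicz ¬ gives 1 − 0.19 = 0.81
  not p: Łukasiewicz ¬ gives 1 − 0.69 = 0.31
  (not (q ∨ q) → not p): min(1, 1 − 0.81 + 0.31) = 0.5
  not (not (q ∨ q) → not p): Łukasiewicz ¬ gives 1 − 0.5 = 0.5
  not not (not (q ∨ q) → not p): Łukasiewicz ¬ gives 1 − 0.5 = 0.5
  not not not (not (q ∨ q) → not p): Łukasiewicz ¬ gives 1 − 0.5 = 0.5
  not not not not (not (q ∨ q) → not p): Łukasiewicz ¬ gives 1 − 0.5 = 0.5
  Łukasiewicz value = 0.5
Difference: 1 − 0.5 = 0.50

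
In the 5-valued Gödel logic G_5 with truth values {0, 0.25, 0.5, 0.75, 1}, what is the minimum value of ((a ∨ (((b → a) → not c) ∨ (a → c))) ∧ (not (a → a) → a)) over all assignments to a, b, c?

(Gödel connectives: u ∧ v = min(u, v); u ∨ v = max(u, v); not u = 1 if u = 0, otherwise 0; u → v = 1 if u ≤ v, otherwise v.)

0.50

The minimum is attained at a = 0.5, b = 0, c = 0.25:
  (b → a): 0 ≤ 0.5, so result = 1
  not c: Gödel ¬ of 0.25 = 0 (operand ≠ 0)
  ((b → a) → not c): 1 > 0, so result = 0
  (a → c): 0.5 > 0.25, so result = 0.25
  (((b → a) → not c) ∨ (a → c)) = max(0, 0.25) = 0.25
  (a ∨ (((b → a) → not c) ∨ (a → c))) = max(0.5, 0.25) = 0.5
  (a → a): 0.5 ≤ 0.5, so result = 1
  not (a → a): Gödel ¬ of 1 = 0 (operand ≠ 0)
  (not (a → a) → a): 0 ≤ 0.5, so result = 1
  ((a ∨ (((b → a) → not c) ∨ (a → c))) ∧ (not (a → a) → a)) = min(0.5, 1) = 0.5
Checking all 125 assignments confirms none give a value below 0.50.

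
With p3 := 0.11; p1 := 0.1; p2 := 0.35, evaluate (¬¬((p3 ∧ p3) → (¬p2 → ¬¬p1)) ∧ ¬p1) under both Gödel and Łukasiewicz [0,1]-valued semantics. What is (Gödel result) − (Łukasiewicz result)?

-0.90

Gödel evaluation:
  (p3 ∧ p3) = min(0.11, 0.11) = 0.11
  ¬p2: Gödel ¬ of 0.35 = 0 (operand ≠ 0)
  ¬p1: Gödel ¬ of 0.1 = 0 (operand ≠ 0)
  ¬¬p1: Gödel ¬ of 0 = 1 (operand is 0)
  (¬p2 → ¬¬p1): 0 ≤ 1, so result = 1
  ((p3 ∧ p3) → (¬p2 → ¬¬p1)): 0.11 ≤ 1, so result = 1
  ¬((p3 ∧ p3) → (¬p2 → ¬¬p1)): Gödel ¬ of 1 = 0 (operand ≠ 0)
  ¬¬((p3 ∧ p3) → (¬p2 → ¬¬p1)): Gödel ¬ of 0 = 1 (operand is 0)
  ¬p1: Gödel ¬ of 0.1 = 0 (operand ≠ 0)
  (¬¬((p3 ∧ p3) → (¬p2 → ¬¬p1)) ∧ ¬p1) = min(1, 0) = 0
  Gödel value = 0
Łukasiewicz evaluation:
  (p3 ∧ p3) = min(0.11, 0.11) = 0.11
  ¬p2: Łukasiewicz ¬ gives 1 − 0.35 = 0.65
  ¬p1: Łukasiewicz ¬ gives 1 − 0.1 = 0.9
  ¬¬p1: Łukasiewicz ¬ gives 1 − 0.9 = 0.1
  (¬p2 → ¬¬p1): min(1, 1 − 0.65 + 0.1) = 0.45
  ((p3 ∧ p3) → (¬p2 → ¬¬p1)): min(1, 1 − 0.11 + 0.45) = 1
  ¬((p3 ∧ p3) → (¬p2 → ¬¬p1)): Łukasiewicz ¬ gives 1 − 1 = 0
  ¬¬((p3 ∧ p3) → (¬p2 → ¬¬p1)): Łukasiewicz ¬ gives 1 − 0 = 1
  ¬p1: Łukasiewicz ¬ gives 1 − 0.1 = 0.9
  (¬¬((p3 ∧ p3) → (¬p2 → ¬¬p1)) ∧ ¬p1) = min(1, 0.9) = 0.9
  Łukasiewicz value = 0.9
Difference: 0 − 0.9 = -0.90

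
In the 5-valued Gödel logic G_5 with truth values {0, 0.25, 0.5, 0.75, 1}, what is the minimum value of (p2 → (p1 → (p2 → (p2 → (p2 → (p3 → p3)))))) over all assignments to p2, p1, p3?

1.00

Every assignment gives 1. For instance at p2 = 0, p1 = 0, p3 = 0:
  (p3 → p3): 0 ≤ 0, so result = 1
  (p2 → (p3 → p3)): 0 ≤ 1, so result = 1
  (p2 → (p2 → (p3 → p3))): 0 ≤ 1, so result = 1
  (p2 → (p2 → (p2 → (p3 → p3)))): 0 ≤ 1, so result = 1
  (p1 → (p2 → (p2 → (p2 → (p3 → p3))))): 0 ≤ 1, so result = 1
  (p2 → (p1 → (p2 → (p2 → (p2 → (p3 → p3)))))): 0 ≤ 1, so result = 1
All 125 assignments give value 1 — the formula is a G_5-tautology.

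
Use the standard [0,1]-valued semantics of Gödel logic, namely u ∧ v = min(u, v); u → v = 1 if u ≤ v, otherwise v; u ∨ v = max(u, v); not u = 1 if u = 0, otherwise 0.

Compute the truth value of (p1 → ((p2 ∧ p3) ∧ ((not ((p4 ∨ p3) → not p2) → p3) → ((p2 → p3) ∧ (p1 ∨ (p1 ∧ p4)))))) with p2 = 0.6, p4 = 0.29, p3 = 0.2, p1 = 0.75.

0.20

(p2 ∧ p3) = min(0.6, 0.2) = 0.2
(p4 ∨ p3) = max(0.29, 0.2) = 0.29
not p2: Gödel ¬ of 0.6 = 0 (operand ≠ 0)
((p4 ∨ p3) → not p2): 0.29 > 0, so result = 0
not ((p4 ∨ p3) → not p2): Gödel ¬ of 0 = 1 (operand is 0)
(not ((p4 ∨ p3) → not p2) → p3): 1 > 0.2, so result = 0.2
(p2 → p3): 0.6 > 0.2, so result = 0.2
(p1 ∧ p4) = min(0.75, 0.29) = 0.29
(p1 ∨ (p1 ∧ p4)) = max(0.75, 0.29) = 0.75
((p2 → p3) ∧ (p1 ∨ (p1 ∧ p4))) = min(0.2, 0.75) = 0.2
((not ((p4 ∨ p3) → not p2) → p3) → ((p2 → p3) ∧ (p1 ∨ (p1 ∧ p4)))): 0.2 ≤ 0.2, so result = 1
((p2 ∧ p3) ∧ ((not ((p4 ∨ p3) → not p2) → p3) → ((p2 → p3) ∧ (p1 ∨ (p1 ∧ p4))))) = min(0.2, 1) = 0.2
(p1 → ((p2 ∧ p3) ∧ ((not ((p4 ∨ p3) → not p2) → p3) → ((p2 → p3) ∧ (p1 ∨ (p1 ∧ p4)))))): 0.75 > 0.2, so result = 0.2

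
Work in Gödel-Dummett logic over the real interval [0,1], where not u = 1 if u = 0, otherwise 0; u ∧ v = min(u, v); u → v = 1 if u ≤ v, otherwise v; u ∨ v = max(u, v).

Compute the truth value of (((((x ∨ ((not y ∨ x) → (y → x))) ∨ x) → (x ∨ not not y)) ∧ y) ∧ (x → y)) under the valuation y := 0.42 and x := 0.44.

not y: Gödel ¬ of 0.42 = 0 (operand ≠ 0)
(not y ∨ x) = max(0, 0.44) = 0.44
(y → x): 0.42 ≤ 0.44, so result = 1
((not y ∨ x) → (y → x)): 0.44 ≤ 1, so result = 1
(x ∨ ((not y ∨ x) → (y → x))) = max(0.44, 1) = 1
((x ∨ ((not y ∨ x) → (y → x))) ∨ x) = max(1, 0.44) = 1
not y: Gödel ¬ of 0.42 = 0 (operand ≠ 0)
not not y: Gödel ¬ of 0 = 1 (operand is 0)
(x ∨ not not y) = max(0.44, 1) = 1
(((x ∨ ((not y ∨ x) → (y → x))) ∨ x) → (x ∨ not not y)): 1 ≤ 1, so result = 1
((((x ∨ ((not y ∨ x) → (y → x))) ∨ x) → (x ∨ not not y)) ∧ y) = min(1, 0.42) = 0.42
(x → y): 0.44 > 0.42, so result = 0.42
(((((x ∨ ((not y ∨ x) → (y → x))) ∨ x) → (x ∨ not not y)) ∧ y) ∧ (x → y)) = min(0.42, 0.42) = 0.42

0.42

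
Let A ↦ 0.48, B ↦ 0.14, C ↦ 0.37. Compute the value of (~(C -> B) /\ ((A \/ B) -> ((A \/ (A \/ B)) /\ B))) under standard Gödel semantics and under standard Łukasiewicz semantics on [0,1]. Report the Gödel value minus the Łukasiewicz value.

-0.23

Gödel evaluation:
  (C -> B): 0.37 > 0.14, so result = 0.14
  ~(C -> B): Gödel ¬ of 0.14 = 0 (operand ≠ 0)
  (A \/ B) = max(0.48, 0.14) = 0.48
  (A \/ B) = max(0.48, 0.14) = 0.48
  (A \/ (A \/ B)) = max(0.48, 0.48) = 0.48
  ((A \/ (A \/ B)) /\ B) = min(0.48, 0.14) = 0.14
  ((A \/ B) -> ((A \/ (A \/ B)) /\ B)): 0.48 > 0.14, so result = 0.14
  (~(C -> B) /\ ((A \/ B) -> ((A \/ (A \/ B)) /\ B))) = min(0, 0.14) = 0
  Gödel value = 0
Łukasiewicz evaluation:
  (C -> B): min(1, 1 − 0.37 + 0.14) = 0.77
  ~(C -> B): Łukasiewicz ¬ gives 1 − 0.77 = 0.23
  (A \/ B) = max(0.48, 0.14) = 0.48
  (A \/ B) = max(0.48, 0.14) = 0.48
  (A \/ (A \/ B)) = max(0.48, 0.48) = 0.48
  ((A \/ (A \/ B)) /\ B) = min(0.48, 0.14) = 0.14
  ((A \/ B) -> ((A \/ (A \/ B)) /\ B)): min(1, 1 − 0.48 + 0.14) = 0.66
  (~(C -> B) /\ ((A \/ B) -> ((A \/ (A \/ B)) /\ B))) = min(0.23, 0.66) = 0.23
  Łukasiewicz value = 0.23
Difference: 0 − 0.23 = -0.23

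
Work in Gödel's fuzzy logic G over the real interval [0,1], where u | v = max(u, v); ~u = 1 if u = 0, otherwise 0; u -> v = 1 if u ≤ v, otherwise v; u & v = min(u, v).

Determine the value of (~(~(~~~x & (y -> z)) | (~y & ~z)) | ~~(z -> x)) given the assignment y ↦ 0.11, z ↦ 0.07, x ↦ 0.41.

1.00

~x: Gödel ¬ of 0.41 = 0 (operand ≠ 0)
~~x: Gödel ¬ of 0 = 1 (operand is 0)
~~~x: Gödel ¬ of 1 = 0 (operand ≠ 0)
(y -> z): 0.11 > 0.07, so result = 0.07
(~~~x & (y -> z)) = min(0, 0.07) = 0
~(~~~x & (y -> z)): Gödel ¬ of 0 = 1 (operand is 0)
~y: Gödel ¬ of 0.11 = 0 (operand ≠ 0)
~z: Gödel ¬ of 0.07 = 0 (operand ≠ 0)
(~y & ~z) = min(0, 0) = 0
(~(~~~x & (y -> z)) | (~y & ~z)) = max(1, 0) = 1
~(~(~~~x & (y -> z)) | (~y & ~z)): Gödel ¬ of 1 = 0 (operand ≠ 0)
(z -> x): 0.07 ≤ 0.41, so result = 1
~(z -> x): Gödel ¬ of 1 = 0 (operand ≠ 0)
~~(z -> x): Gödel ¬ of 0 = 1 (operand is 0)
(~(~(~~~x & (y -> z)) | (~y & ~z)) | ~~(z -> x)) = max(0, 1) = 1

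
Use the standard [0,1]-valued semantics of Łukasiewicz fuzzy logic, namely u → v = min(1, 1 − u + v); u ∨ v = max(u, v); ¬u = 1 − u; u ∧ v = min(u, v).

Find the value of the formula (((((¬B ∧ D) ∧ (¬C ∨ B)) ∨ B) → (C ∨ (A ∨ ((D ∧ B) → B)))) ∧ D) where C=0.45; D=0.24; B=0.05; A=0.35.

0.24

¬B: Łukasiewicz ¬ gives 1 − 0.05 = 0.95
(¬B ∧ D) = min(0.95, 0.24) = 0.24
¬C: Łukasiewicz ¬ gives 1 − 0.45 = 0.55
(¬C ∨ B) = max(0.55, 0.05) = 0.55
((¬B ∧ D) ∧ (¬C ∨ B)) = min(0.24, 0.55) = 0.24
(((¬B ∧ D) ∧ (¬C ∨ B)) ∨ B) = max(0.24, 0.05) = 0.24
(D ∧ B) = min(0.24, 0.05) = 0.05
((D ∧ B) → B): min(1, 1 − 0.05 + 0.05) = 1
(A ∨ ((D ∧ B) → B)) = max(0.35, 1) = 1
(C ∨ (A ∨ ((D ∧ B) → B))) = max(0.45, 1) = 1
((((¬B ∧ D) ∧ (¬C ∨ B)) ∨ B) → (C ∨ (A ∨ ((D ∧ B) → B)))): min(1, 1 − 0.24 + 1) = 1
(((((¬B ∧ D) ∧ (¬C ∨ B)) ∨ B) → (C ∨ (A ∨ ((D ∧ B) → B)))) ∧ D) = min(1, 0.24) = 0.24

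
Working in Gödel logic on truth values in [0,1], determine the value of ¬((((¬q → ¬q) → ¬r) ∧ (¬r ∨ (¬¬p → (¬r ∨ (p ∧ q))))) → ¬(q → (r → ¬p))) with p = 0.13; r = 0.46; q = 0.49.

¬q: Gödel ¬ of 0.49 = 0 (operand ≠ 0)
¬q: Gödel ¬ of 0.49 = 0 (operand ≠ 0)
(¬q → ¬q): 0 ≤ 0, so result = 1
¬r: Gödel ¬ of 0.46 = 0 (operand ≠ 0)
((¬q → ¬q) → ¬r): 1 > 0, so result = 0
¬r: Gödel ¬ of 0.46 = 0 (operand ≠ 0)
¬p: Gödel ¬ of 0.13 = 0 (operand ≠ 0)
¬¬p: Gödel ¬ of 0 = 1 (operand is 0)
¬r: Gödel ¬ of 0.46 = 0 (operand ≠ 0)
(p ∧ q) = min(0.13, 0.49) = 0.13
(¬r ∨ (p ∧ q)) = max(0, 0.13) = 0.13
(¬¬p → (¬r ∨ (p ∧ q))): 1 > 0.13, so result = 0.13
(¬r ∨ (¬¬p → (¬r ∨ (p ∧ q)))) = max(0, 0.13) = 0.13
(((¬q → ¬q) → ¬r) ∧ (¬r ∨ (¬¬p → (¬r ∨ (p ∧ q))))) = min(0, 0.13) = 0
¬p: Gödel ¬ of 0.13 = 0 (operand ≠ 0)
(r → ¬p): 0.46 > 0, so result = 0
(q → (r → ¬p)): 0.49 > 0, so result = 0
¬(q → (r → ¬p)): Gödel ¬ of 0 = 1 (operand is 0)
((((¬q → ¬q) → ¬r) ∧ (¬r ∨ (¬¬p → (¬r ∨ (p ∧ q))))) → ¬(q → (r → ¬p))): 0 ≤ 1, so result = 1
¬((((¬q → ¬q) → ¬r) ∧ (¬r ∨ (¬¬p → (¬r ∨ (p ∧ q))))) → ¬(q → (r → ¬p))): Gödel ¬ of 1 = 0 (operand ≠ 0)

0.00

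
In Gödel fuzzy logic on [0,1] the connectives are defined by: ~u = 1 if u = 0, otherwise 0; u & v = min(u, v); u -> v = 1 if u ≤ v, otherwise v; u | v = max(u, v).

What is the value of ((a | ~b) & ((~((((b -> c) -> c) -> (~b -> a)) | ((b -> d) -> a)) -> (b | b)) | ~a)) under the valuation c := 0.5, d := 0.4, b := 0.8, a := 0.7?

0.70

~b: Gödel ¬ of 0.8 = 0 (operand ≠ 0)
(a | ~b) = max(0.7, 0) = 0.7
(b -> c): 0.8 > 0.5, so result = 0.5
((b -> c) -> c): 0.5 ≤ 0.5, so result = 1
~b: Gödel ¬ of 0.8 = 0 (operand ≠ 0)
(~b -> a): 0 ≤ 0.7, so result = 1
(((b -> c) -> c) -> (~b -> a)): 1 ≤ 1, so result = 1
(b -> d): 0.8 > 0.4, so result = 0.4
((b -> d) -> a): 0.4 ≤ 0.7, so result = 1
((((b -> c) -> c) -> (~b -> a)) | ((b -> d) -> a)) = max(1, 1) = 1
~((((b -> c) -> c) -> (~b -> a)) | ((b -> d) -> a)): Gödel ¬ of 1 = 0 (operand ≠ 0)
(b | b) = max(0.8, 0.8) = 0.8
(~((((b -> c) -> c) -> (~b -> a)) | ((b -> d) -> a)) -> (b | b)): 0 ≤ 0.8, so result = 1
~a: Gödel ¬ of 0.7 = 0 (operand ≠ 0)
((~((((b -> c) -> c) -> (~b -> a)) | ((b -> d) -> a)) -> (b | b)) | ~a) = max(1, 0) = 1
((a | ~b) & ((~((((b -> c) -> c) -> (~b -> a)) | ((b -> d) -> a)) -> (b | b)) | ~a)) = min(0.7, 1) = 0.7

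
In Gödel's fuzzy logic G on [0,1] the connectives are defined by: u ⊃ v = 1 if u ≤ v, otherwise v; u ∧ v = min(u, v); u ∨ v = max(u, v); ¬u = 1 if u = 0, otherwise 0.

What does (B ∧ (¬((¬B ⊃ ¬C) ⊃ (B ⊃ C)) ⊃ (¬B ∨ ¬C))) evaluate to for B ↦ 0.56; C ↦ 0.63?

¬B: Gödel ¬ of 0.56 = 0 (operand ≠ 0)
¬C: Gödel ¬ of 0.63 = 0 (operand ≠ 0)
(¬B ⊃ ¬C): 0 ≤ 0, so result = 1
(B ⊃ C): 0.56 ≤ 0.63, so result = 1
((¬B ⊃ ¬C) ⊃ (B ⊃ C)): 1 ≤ 1, so result = 1
¬((¬B ⊃ ¬C) ⊃ (B ⊃ C)): Gödel ¬ of 1 = 0 (operand ≠ 0)
¬B: Gödel ¬ of 0.56 = 0 (operand ≠ 0)
¬C: Gödel ¬ of 0.63 = 0 (operand ≠ 0)
(¬B ∨ ¬C) = max(0, 0) = 0
(¬((¬B ⊃ ¬C) ⊃ (B ⊃ C)) ⊃ (¬B ∨ ¬C)): 0 ≤ 0, so result = 1
(B ∧ (¬((¬B ⊃ ¬C) ⊃ (B ⊃ C)) ⊃ (¬B ∨ ¬C))) = min(0.56, 1) = 0.56

0.56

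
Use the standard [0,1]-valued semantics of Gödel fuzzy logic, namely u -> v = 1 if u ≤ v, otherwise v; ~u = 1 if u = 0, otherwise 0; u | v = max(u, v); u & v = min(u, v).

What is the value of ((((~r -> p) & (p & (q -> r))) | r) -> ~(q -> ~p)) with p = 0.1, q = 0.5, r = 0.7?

1.00

~r: Gödel ¬ of 0.7 = 0 (operand ≠ 0)
(~r -> p): 0 ≤ 0.1, so result = 1
(q -> r): 0.5 ≤ 0.7, so result = 1
(p & (q -> r)) = min(0.1, 1) = 0.1
((~r -> p) & (p & (q -> r))) = min(1, 0.1) = 0.1
(((~r -> p) & (p & (q -> r))) | r) = max(0.1, 0.7) = 0.7
~p: Gödel ¬ of 0.1 = 0 (operand ≠ 0)
(q -> ~p): 0.5 > 0, so result = 0
~(q -> ~p): Gödel ¬ of 0 = 1 (operand is 0)
((((~r -> p) & (p & (q -> r))) | r) -> ~(q -> ~p)): 0.7 ≤ 1, so result = 1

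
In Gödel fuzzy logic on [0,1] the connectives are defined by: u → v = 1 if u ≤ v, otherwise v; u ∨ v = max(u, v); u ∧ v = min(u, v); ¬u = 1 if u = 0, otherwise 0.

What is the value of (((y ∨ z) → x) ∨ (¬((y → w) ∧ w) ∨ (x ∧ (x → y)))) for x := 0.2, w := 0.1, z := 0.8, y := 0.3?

(y ∨ z) = max(0.3, 0.8) = 0.8
((y ∨ z) → x): 0.8 > 0.2, so result = 0.2
(y → w): 0.3 > 0.1, so result = 0.1
((y → w) ∧ w) = min(0.1, 0.1) = 0.1
¬((y → w) ∧ w): Gödel ¬ of 0.1 = 0 (operand ≠ 0)
(x → y): 0.2 ≤ 0.3, so result = 1
(x ∧ (x → y)) = min(0.2, 1) = 0.2
(¬((y → w) ∧ w) ∨ (x ∧ (x → y))) = max(0, 0.2) = 0.2
(((y ∨ z) → x) ∨ (¬((y → w) ∧ w) ∨ (x ∧ (x → y)))) = max(0.2, 0.2) = 0.2

0.20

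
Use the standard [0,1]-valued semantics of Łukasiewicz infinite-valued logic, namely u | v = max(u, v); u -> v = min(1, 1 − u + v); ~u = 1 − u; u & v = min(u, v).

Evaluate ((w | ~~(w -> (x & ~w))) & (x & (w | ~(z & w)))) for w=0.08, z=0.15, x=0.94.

~w: Łukasiewicz ¬ gives 1 − 0.08 = 0.92
(x & ~w) = min(0.94, 0.92) = 0.92
(w -> (x & ~w)): min(1, 1 − 0.08 + 0.92) = 1
~(w -> (x & ~w)): Łukasiewicz ¬ gives 1 − 1 = 0
~~(w -> (x & ~w)): Łukasiewicz ¬ gives 1 − 0 = 1
(w | ~~(w -> (x & ~w))) = max(0.08, 1) = 1
(z & w) = min(0.15, 0.08) = 0.08
~(z & w): Łukasiewicz ¬ gives 1 − 0.08 = 0.92
(w | ~(z & w)) = max(0.08, 0.92) = 0.92
(x & (w | ~(z & w))) = min(0.94, 0.92) = 0.92
((w | ~~(w -> (x & ~w))) & (x & (w | ~(z & w)))) = min(1, 0.92) = 0.92

0.92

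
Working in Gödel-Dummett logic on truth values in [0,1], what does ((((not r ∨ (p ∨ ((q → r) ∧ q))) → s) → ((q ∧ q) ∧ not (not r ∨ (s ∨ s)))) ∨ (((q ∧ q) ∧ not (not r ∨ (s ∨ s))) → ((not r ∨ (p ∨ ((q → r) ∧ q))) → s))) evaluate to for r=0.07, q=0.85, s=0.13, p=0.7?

not r: Gödel ¬ of 0.07 = 0 (operand ≠ 0)
(q → r): 0.85 > 0.07, so result = 0.07
((q → r) ∧ q) = min(0.07, 0.85) = 0.07
(p ∨ ((q → r) ∧ q)) = max(0.7, 0.07) = 0.7
(not r ∨ (p ∨ ((q → r) ∧ q))) = max(0, 0.7) = 0.7
((not r ∨ (p ∨ ((q → r) ∧ q))) → s): 0.7 > 0.13, so result = 0.13
(q ∧ q) = min(0.85, 0.85) = 0.85
not r: Gödel ¬ of 0.07 = 0 (operand ≠ 0)
(s ∨ s) = max(0.13, 0.13) = 0.13
(not r ∨ (s ∨ s)) = max(0, 0.13) = 0.13
not (not r ∨ (s ∨ s)): Gödel ¬ of 0.13 = 0 (operand ≠ 0)
((q ∧ q) ∧ not (not r ∨ (s ∨ s))) = min(0.85, 0) = 0
(((not r ∨ (p ∨ ((q → r) ∧ q))) → s) → ((q ∧ q) ∧ not (not r ∨ (s ∨ s)))): 0.13 > 0, so result = 0
(q ∧ q) = min(0.85, 0.85) = 0.85
not r: Gödel ¬ of 0.07 = 0 (operand ≠ 0)
(s ∨ s) = max(0.13, 0.13) = 0.13
(not r ∨ (s ∨ s)) = max(0, 0.13) = 0.13
not (not r ∨ (s ∨ s)): Gödel ¬ of 0.13 = 0 (operand ≠ 0)
((q ∧ q) ∧ not (not r ∨ (s ∨ s))) = min(0.85, 0) = 0
not r: Gödel ¬ of 0.07 = 0 (operand ≠ 0)
(q → r): 0.85 > 0.07, so result = 0.07
((q → r) ∧ q) = min(0.07, 0.85) = 0.07
(p ∨ ((q → r) ∧ q)) = max(0.7, 0.07) = 0.7
(not r ∨ (p ∨ ((q → r) ∧ q))) = max(0, 0.7) = 0.7
((not r ∨ (p ∨ ((q → r) ∧ q))) → s): 0.7 > 0.13, so result = 0.13
(((q ∧ q) ∧ not (not r ∨ (s ∨ s))) → ((not r ∨ (p ∨ ((q → r) ∧ q))) → s)): 0 ≤ 0.13, so result = 1
((((not r ∨ (p ∨ ((q → r) ∧ q))) → s) → ((q ∧ q) ∧ not (not r ∨ (s ∨ s)))) ∨ (((q ∧ q) ∧ not (not r ∨ (s ∨ s))) → ((not r ∨ (p ∨ ((q → r) ∧ q))) → s))) = max(0, 1) = 1

1.00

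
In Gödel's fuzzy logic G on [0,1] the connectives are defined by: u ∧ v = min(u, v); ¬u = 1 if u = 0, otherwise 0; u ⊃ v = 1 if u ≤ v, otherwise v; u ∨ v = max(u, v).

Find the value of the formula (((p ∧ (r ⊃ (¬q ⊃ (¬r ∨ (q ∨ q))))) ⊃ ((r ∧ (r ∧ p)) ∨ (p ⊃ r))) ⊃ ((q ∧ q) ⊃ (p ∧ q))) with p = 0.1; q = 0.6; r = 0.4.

¬q: Gödel ¬ of 0.6 = 0 (operand ≠ 0)
¬r: Gödel ¬ of 0.4 = 0 (operand ≠ 0)
(q ∨ q) = max(0.6, 0.6) = 0.6
(¬r ∨ (q ∨ q)) = max(0, 0.6) = 0.6
(¬q ⊃ (¬r ∨ (q ∨ q))): 0 ≤ 0.6, so result = 1
(r ⊃ (¬q ⊃ (¬r ∨ (q ∨ q)))): 0.4 ≤ 1, so result = 1
(p ∧ (r ⊃ (¬q ⊃ (¬r ∨ (q ∨ q))))) = min(0.1, 1) = 0.1
(r ∧ p) = min(0.4, 0.1) = 0.1
(r ∧ (r ∧ p)) = min(0.4, 0.1) = 0.1
(p ⊃ r): 0.1 ≤ 0.4, so result = 1
((r ∧ (r ∧ p)) ∨ (p ⊃ r)) = max(0.1, 1) = 1
((p ∧ (r ⊃ (¬q ⊃ (¬r ∨ (q ∨ q))))) ⊃ ((r ∧ (r ∧ p)) ∨ (p ⊃ r))): 0.1 ≤ 1, so result = 1
(q ∧ q) = min(0.6, 0.6) = 0.6
(p ∧ q) = min(0.1, 0.6) = 0.1
((q ∧ q) ⊃ (p ∧ q)): 0.6 > 0.1, so result = 0.1
(((p ∧ (r ⊃ (¬q ⊃ (¬r ∨ (q ∨ q))))) ⊃ ((r ∧ (r ∧ p)) ∨ (p ⊃ r))) ⊃ ((q ∧ q) ⊃ (p ∧ q))): 1 > 0.1, so result = 0.1

0.10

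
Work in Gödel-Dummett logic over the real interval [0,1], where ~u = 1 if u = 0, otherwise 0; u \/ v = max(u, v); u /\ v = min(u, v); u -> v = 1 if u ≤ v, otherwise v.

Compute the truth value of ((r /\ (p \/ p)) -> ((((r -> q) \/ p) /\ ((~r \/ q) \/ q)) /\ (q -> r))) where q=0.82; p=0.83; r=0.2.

1.00

(p \/ p) = max(0.83, 0.83) = 0.83
(r /\ (p \/ p)) = min(0.2, 0.83) = 0.2
(r -> q): 0.2 ≤ 0.82, so result = 1
((r -> q) \/ p) = max(1, 0.83) = 1
~r: Gödel ¬ of 0.2 = 0 (operand ≠ 0)
(~r \/ q) = max(0, 0.82) = 0.82
((~r \/ q) \/ q) = max(0.82, 0.82) = 0.82
(((r -> q) \/ p) /\ ((~r \/ q) \/ q)) = min(1, 0.82) = 0.82
(q -> r): 0.82 > 0.2, so result = 0.2
((((r -> q) \/ p) /\ ((~r \/ q) \/ q)) /\ (q -> r)) = min(0.82, 0.2) = 0.2
((r /\ (p \/ p)) -> ((((r -> q) \/ p) /\ ((~r \/ q) \/ q)) /\ (q -> r))): 0.2 ≤ 0.2, so result = 1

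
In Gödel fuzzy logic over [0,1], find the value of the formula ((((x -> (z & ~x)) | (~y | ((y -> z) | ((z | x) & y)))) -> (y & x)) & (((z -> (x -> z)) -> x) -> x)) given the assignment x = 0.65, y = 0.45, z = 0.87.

0.45

~x: Gödel ¬ of 0.65 = 0 (operand ≠ 0)
(z & ~x) = min(0.87, 0) = 0
(x -> (z & ~x)): 0.65 > 0, so result = 0
~y: Gödel ¬ of 0.45 = 0 (operand ≠ 0)
(y -> z): 0.45 ≤ 0.87, so result = 1
(z | x) = max(0.87, 0.65) = 0.87
((z | x) & y) = min(0.87, 0.45) = 0.45
((y -> z) | ((z | x) & y)) = max(1, 0.45) = 1
(~y | ((y -> z) | ((z | x) & y))) = max(0, 1) = 1
((x -> (z & ~x)) | (~y | ((y -> z) | ((z | x) & y)))) = max(0, 1) = 1
(y & x) = min(0.45, 0.65) = 0.45
(((x -> (z & ~x)) | (~y | ((y -> z) | ((z | x) & y)))) -> (y & x)): 1 > 0.45, so result = 0.45
(x -> z): 0.65 ≤ 0.87, so result = 1
(z -> (x -> z)): 0.87 ≤ 1, so result = 1
((z -> (x -> z)) -> x): 1 > 0.65, so result = 0.65
(((z -> (x -> z)) -> x) -> x): 0.65 ≤ 0.65, so result = 1
((((x -> (z & ~x)) | (~y | ((y -> z) | ((z | x) & y)))) -> (y & x)) & (((z -> (x -> z)) -> x) -> x)) = min(0.45, 1) = 0.45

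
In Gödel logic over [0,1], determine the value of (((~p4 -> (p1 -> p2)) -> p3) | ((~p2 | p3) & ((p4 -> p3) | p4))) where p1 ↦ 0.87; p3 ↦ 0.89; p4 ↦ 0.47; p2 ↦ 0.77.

~p4: Gödel ¬ of 0.47 = 0 (operand ≠ 0)
(p1 -> p2): 0.87 > 0.77, so result = 0.77
(~p4 -> (p1 -> p2)): 0 ≤ 0.77, so result = 1
((~p4 -> (p1 -> p2)) -> p3): 1 > 0.89, so result = 0.89
~p2: Gödel ¬ of 0.77 = 0 (operand ≠ 0)
(~p2 | p3) = max(0, 0.89) = 0.89
(p4 -> p3): 0.47 ≤ 0.89, so result = 1
((p4 -> p3) | p4) = max(1, 0.47) = 1
((~p2 | p3) & ((p4 -> p3) | p4)) = min(0.89, 1) = 0.89
(((~p4 -> (p1 -> p2)) -> p3) | ((~p2 | p3) & ((p4 -> p3) | p4))) = max(0.89, 0.89) = 0.89

0.89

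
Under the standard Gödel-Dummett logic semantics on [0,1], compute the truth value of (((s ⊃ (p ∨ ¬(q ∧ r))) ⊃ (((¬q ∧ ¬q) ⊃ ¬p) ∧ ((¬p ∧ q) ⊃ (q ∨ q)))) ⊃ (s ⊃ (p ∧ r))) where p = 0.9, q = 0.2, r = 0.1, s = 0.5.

0.10

(q ∧ r) = min(0.2, 0.1) = 0.1
¬(q ∧ r): Gödel ¬ of 0.1 = 0 (operand ≠ 0)
(p ∨ ¬(q ∧ r)) = max(0.9, 0) = 0.9
(s ⊃ (p ∨ ¬(q ∧ r))): 0.5 ≤ 0.9, so result = 1
¬q: Gödel ¬ of 0.2 = 0 (operand ≠ 0)
¬q: Gödel ¬ of 0.2 = 0 (operand ≠ 0)
(¬q ∧ ¬q) = min(0, 0) = 0
¬p: Gödel ¬ of 0.9 = 0 (operand ≠ 0)
((¬q ∧ ¬q) ⊃ ¬p): 0 ≤ 0, so result = 1
¬p: Gödel ¬ of 0.9 = 0 (operand ≠ 0)
(¬p ∧ q) = min(0, 0.2) = 0
(q ∨ q) = max(0.2, 0.2) = 0.2
((¬p ∧ q) ⊃ (q ∨ q)): 0 ≤ 0.2, so result = 1
(((¬q ∧ ¬q) ⊃ ¬p) ∧ ((¬p ∧ q) ⊃ (q ∨ q))) = min(1, 1) = 1
((s ⊃ (p ∨ ¬(q ∧ r))) ⊃ (((¬q ∧ ¬q) ⊃ ¬p) ∧ ((¬p ∧ q) ⊃ (q ∨ q)))): 1 ≤ 1, so result = 1
(p ∧ r) = min(0.9, 0.1) = 0.1
(s ⊃ (p ∧ r)): 0.5 > 0.1, so result = 0.1
(((s ⊃ (p ∨ ¬(q ∧ r))) ⊃ (((¬q ∧ ¬q) ⊃ ¬p) ∧ ((¬p ∧ q) ⊃ (q ∨ q)))) ⊃ (s ⊃ (p ∧ r))): 1 > 0.1, so result = 0.1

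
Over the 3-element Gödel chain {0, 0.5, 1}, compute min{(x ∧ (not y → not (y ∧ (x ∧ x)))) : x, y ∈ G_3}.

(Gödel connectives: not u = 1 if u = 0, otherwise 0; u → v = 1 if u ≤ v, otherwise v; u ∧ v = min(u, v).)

0.00

The minimum is attained at x = 0, y = 0:
  not y: Gödel ¬ of 0 = 1 (operand is 0)
  (x ∧ x) = min(0, 0) = 0
  (y ∧ (x ∧ x)) = min(0, 0) = 0
  not (y ∧ (x ∧ x)): Gödel ¬ of 0 = 1 (operand is 0)
  (not y → not (y ∧ (x ∧ x))): 1 ≤ 1, so result = 1
  (x ∧ (not y → not (y ∧ (x ∧ x)))) = min(0, 1) = 0
Checking all 9 assignments confirms none give a value below 0.00.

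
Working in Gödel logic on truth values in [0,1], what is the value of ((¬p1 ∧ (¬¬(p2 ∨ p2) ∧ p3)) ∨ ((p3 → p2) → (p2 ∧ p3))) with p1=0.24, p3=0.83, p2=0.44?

¬p1: Gödel ¬ of 0.24 = 0 (operand ≠ 0)
(p2 ∨ p2) = max(0.44, 0.44) = 0.44
¬(p2 ∨ p2): Gödel ¬ of 0.44 = 0 (operand ≠ 0)
¬¬(p2 ∨ p2): Gödel ¬ of 0 = 1 (operand is 0)
(¬¬(p2 ∨ p2) ∧ p3) = min(1, 0.83) = 0.83
(¬p1 ∧ (¬¬(p2 ∨ p2) ∧ p3)) = min(0, 0.83) = 0
(p3 → p2): 0.83 > 0.44, so result = 0.44
(p2 ∧ p3) = min(0.44, 0.83) = 0.44
((p3 → p2) → (p2 ∧ p3)): 0.44 ≤ 0.44, so result = 1
((¬p1 ∧ (¬¬(p2 ∨ p2) ∧ p3)) ∨ ((p3 → p2) → (p2 ∧ p3))) = max(0, 1) = 1

1.00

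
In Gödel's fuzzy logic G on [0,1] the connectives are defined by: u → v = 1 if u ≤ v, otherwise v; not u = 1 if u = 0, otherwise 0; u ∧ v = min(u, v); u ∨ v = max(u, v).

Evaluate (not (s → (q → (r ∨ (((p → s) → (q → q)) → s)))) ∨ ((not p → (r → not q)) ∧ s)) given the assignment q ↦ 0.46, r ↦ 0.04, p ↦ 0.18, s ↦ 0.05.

0.05

(p → s): 0.18 > 0.05, so result = 0.05
(q → q): 0.46 ≤ 0.46, so result = 1
((p → s) → (q → q)): 0.05 ≤ 1, so result = 1
(((p → s) → (q → q)) → s): 1 > 0.05, so result = 0.05
(r ∨ (((p → s) → (q → q)) → s)) = max(0.04, 0.05) = 0.05
(q → (r ∨ (((p → s) → (q → q)) → s))): 0.46 > 0.05, so result = 0.05
(s → (q → (r ∨ (((p → s) → (q → q)) → s)))): 0.05 ≤ 0.05, so result = 1
not (s → (q → (r ∨ (((p → s) → (q → q)) → s)))): Gödel ¬ of 1 = 0 (operand ≠ 0)
not p: Gödel ¬ of 0.18 = 0 (operand ≠ 0)
not q: Gödel ¬ of 0.46 = 0 (operand ≠ 0)
(r → not q): 0.04 > 0, so result = 0
(not p → (r → not q)): 0 ≤ 0, so result = 1
((not p → (r → not q)) ∧ s) = min(1, 0.05) = 0.05
(not (s → (q → (r ∨ (((p → s) → (q → q)) → s)))) ∨ ((not p → (r → not q)) ∧ s)) = max(0, 0.05) = 0.05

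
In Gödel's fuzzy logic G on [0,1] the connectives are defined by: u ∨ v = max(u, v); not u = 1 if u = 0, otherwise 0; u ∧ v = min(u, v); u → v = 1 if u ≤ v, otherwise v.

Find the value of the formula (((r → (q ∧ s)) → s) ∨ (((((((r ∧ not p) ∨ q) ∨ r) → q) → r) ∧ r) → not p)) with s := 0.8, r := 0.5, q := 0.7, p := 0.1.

0.80

(q ∧ s) = min(0.7, 0.8) = 0.7
(r → (q ∧ s)): 0.5 ≤ 0.7, so result = 1
((r → (q ∧ s)) → s): 1 > 0.8, so result = 0.8
not p: Gödel ¬ of 0.1 = 0 (operand ≠ 0)
(r ∧ not p) = min(0.5, 0) = 0
((r ∧ not p) ∨ q) = max(0, 0.7) = 0.7
(((r ∧ not p) ∨ q) ∨ r) = max(0.7, 0.5) = 0.7
((((r ∧ not p) ∨ q) ∨ r) → q): 0.7 ≤ 0.7, so result = 1
(((((r ∧ not p) ∨ q) ∨ r) → q) → r): 1 > 0.5, so result = 0.5
((((((r ∧ not p) ∨ q) ∨ r) → q) → r) ∧ r) = min(0.5, 0.5) = 0.5
not p: Gödel ¬ of 0.1 = 0 (operand ≠ 0)
(((((((r ∧ not p) ∨ q) ∨ r) → q) → r) ∧ r) → not p): 0.5 > 0, so result = 0
(((r → (q ∧ s)) → s) ∨ (((((((r ∧ not p) ∨ q) ∨ r) → q) → r) ∧ r) → not p)) = max(0.8, 0) = 0.8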